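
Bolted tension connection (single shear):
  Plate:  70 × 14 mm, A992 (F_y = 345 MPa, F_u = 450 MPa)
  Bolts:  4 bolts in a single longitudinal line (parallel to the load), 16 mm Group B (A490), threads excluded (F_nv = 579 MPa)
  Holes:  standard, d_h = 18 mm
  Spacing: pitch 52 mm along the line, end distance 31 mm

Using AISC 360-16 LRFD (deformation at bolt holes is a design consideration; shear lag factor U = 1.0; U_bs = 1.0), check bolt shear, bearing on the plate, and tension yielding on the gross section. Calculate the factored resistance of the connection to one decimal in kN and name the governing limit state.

Bolt shear: A_b = π(16)²/4 = 201.06 mm². φR_n = 0.75 × 579 × 201.06 × 4 × 1 = 349.2 kN.
Bearing (14 mm plate, F_u = 450 MPa): end bolts L_c = 31 − 18/2 = 22, R_n = min(1.2×22×14×450, 2.4×16×14×450) = 166.32 kN/bolt; interior L_c = 52 − 18 = 34, R_n = 241.92 kN/bolt. φR_n = 0.75 × (1×166.32 + 3×241.92) = 669.1 kN.
Tension yield (gross): A_g = 70×14 = 980 mm². φR_n = 0.90 × 345 × 980 = 304.3 kN.
Governing: min(349.2, 669.1, 304.3) = 304.3 kN → gross-section yield.

304.3 kN (gross-section yield governs)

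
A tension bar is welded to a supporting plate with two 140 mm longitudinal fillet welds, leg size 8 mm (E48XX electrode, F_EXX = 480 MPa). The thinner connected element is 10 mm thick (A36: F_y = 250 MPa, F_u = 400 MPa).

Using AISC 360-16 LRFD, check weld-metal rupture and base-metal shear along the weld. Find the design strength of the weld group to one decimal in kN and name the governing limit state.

342.1 kN (weld metal governs)

Weld metal: throat = 0.707×8 = 5.656 mm, L = 2×140 = 280 mm. φR_n = 0.75 × 0.6 × 480 × 5.656 × 280 = 342.1 kN.
Base metal shear (10 mm plate): yield φR_n = 1.0×0.6×250×10×280 = 420.0 kN; rupture φR_n = 0.75×0.6×400×10×280 = 504.0 kN; take 420.0 kN (yield).
Governing: min(342.1, 420.0) = 342.1 kN → weld metal.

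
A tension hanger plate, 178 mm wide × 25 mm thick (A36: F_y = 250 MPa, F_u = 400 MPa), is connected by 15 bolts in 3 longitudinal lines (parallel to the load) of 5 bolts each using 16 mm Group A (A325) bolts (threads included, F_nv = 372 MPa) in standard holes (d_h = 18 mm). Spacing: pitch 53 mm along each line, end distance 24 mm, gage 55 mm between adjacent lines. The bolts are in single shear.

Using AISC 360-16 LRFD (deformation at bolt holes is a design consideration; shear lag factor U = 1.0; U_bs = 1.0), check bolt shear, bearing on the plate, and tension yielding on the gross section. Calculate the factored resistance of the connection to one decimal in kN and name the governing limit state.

841.4 kN (bolt shear governs)

Bolt shear: A_b = π(16)²/4 = 201.06 mm². φR_n = 0.75 × 372 × 201.06 × 15 × 1 = 841.4 kN.
Bearing (25 mm plate, F_u = 400 MPa): end bolts L_c = 24 − 18/2 = 15, R_n = min(1.2×15×25×400, 2.4×16×25×400) = 180 kN/bolt; interior L_c = 53 − 18 = 35, R_n = 384 kN/bolt. φR_n = 0.75 × (3×180 + 12×384) = 3861.0 kN.
Tension yield (gross): A_g = 178×25 = 4450 mm². φR_n = 0.90 × 250 × 4450 = 1001.3 kN.
Governing: min(841.4, 3861.0, 1001.3) = 841.4 kN → bolt shear.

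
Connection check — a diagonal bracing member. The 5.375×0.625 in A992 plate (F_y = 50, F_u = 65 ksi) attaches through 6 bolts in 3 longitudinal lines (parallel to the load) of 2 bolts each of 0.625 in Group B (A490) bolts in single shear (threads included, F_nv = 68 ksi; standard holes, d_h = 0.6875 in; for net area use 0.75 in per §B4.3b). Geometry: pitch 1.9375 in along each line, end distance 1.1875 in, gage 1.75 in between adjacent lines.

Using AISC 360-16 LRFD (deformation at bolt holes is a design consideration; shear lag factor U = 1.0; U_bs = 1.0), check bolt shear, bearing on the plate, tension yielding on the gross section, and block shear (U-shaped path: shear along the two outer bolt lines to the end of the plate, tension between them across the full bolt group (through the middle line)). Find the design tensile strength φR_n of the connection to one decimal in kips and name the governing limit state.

Bolt shear: A_b = π(0.625)²/4 = 0.3068 in². φR_n = 0.75 × 68 × 0.3068 × 6 × 1 = 93.9 kips.
Bearing (0.625 in plate, F_u = 65 ksi): end bolts L_c = 1.1875 − 0.6875/2 = 0.84375, R_n = min(1.2×0.84375×0.625×65, 2.4×0.625×0.625×65) = 41.133 kips/bolt; interior L_c = 1.9375 − 0.6875 = 1.25, R_n = 60.938 kips/bolt. φR_n = 0.75 × (3×41.133 + 3×60.938) = 229.7 kips.
Tension yield (gross): A_g = 5.375×0.625 = 3.3594 in². φR_n = 0.90 × 50 × 3.3594 = 151.2 kips.
Block shear: shear path 2×[1.1875+1×1.9375] = 2×3.125 in, A_gv = 3.9063, A_nv = 2×(3.125 − 1.5×0.75)×0.625 = 2.5 in²; tension across gage: (3.5 − 2×0.75)×0.625 = 1.25 in². R_n = min(0.6×65×2.5, 0.6×50×3.9063) + 1.0×65×1.25 = min(97.5, 117.19) + 81.25 = 178.75 kips. φR_n = 0.75 × 178.75 = 134.1 kips.
Governing: min(93.9, 229.7, 151.2, 134.1) = 93.9 kips → bolt shear.

93.9 kips (bolt shear governs)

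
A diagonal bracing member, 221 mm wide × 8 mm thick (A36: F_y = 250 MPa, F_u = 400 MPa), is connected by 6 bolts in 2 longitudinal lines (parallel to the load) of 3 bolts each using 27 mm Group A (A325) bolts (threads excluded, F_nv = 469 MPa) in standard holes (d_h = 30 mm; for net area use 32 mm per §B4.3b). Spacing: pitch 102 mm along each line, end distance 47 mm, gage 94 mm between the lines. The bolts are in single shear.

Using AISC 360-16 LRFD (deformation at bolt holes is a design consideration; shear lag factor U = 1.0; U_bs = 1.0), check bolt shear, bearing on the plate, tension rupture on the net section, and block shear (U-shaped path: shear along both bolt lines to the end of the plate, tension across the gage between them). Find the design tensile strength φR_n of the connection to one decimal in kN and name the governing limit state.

Bolt shear: A_b = π(27)²/4 = 572.56 mm². φR_n = 0.75 × 469 × 572.56 × 6 × 1 = 1208.4 kN.
Bearing (8 mm plate, F_u = 400 MPa): end bolts L_c = 47 − 30/2 = 32, R_n = min(1.2×32×8×400, 2.4×27×8×400) = 122.88 kN/bolt; interior L_c = 102 − 30 = 72, R_n = 207.36 kN/bolt. φR_n = 0.75 × (2×122.88 + 4×207.36) = 806.4 kN.
Tension rupture (net): A_n = (221 − 2×32)×8 = 1256 mm² (U = 1.0, A_e = A_n). φR_n = 0.75 × 400 × 1256 = 376.8 kN.
Block shear: shear path 2×[47+2×102] = 2×251 mm, A_gv = 4016, A_nv = 2×(251 − 2.5×32)×8 = 2736 mm²; tension across gage: (94 − 1×32)×8 = 496 mm². R_n = min(0.6×400×2736, 0.6×250×4016) + 1.0×400×496 = min(656.64, 602.4) + 198.4 = 800.8 kN. φR_n = 0.75 × 800.8 = 600.6 kN.
Governing: min(1208.4, 806.4, 376.8, 600.6) = 376.8 kN → net-section rupture.

376.8 kN (net-section rupture governs)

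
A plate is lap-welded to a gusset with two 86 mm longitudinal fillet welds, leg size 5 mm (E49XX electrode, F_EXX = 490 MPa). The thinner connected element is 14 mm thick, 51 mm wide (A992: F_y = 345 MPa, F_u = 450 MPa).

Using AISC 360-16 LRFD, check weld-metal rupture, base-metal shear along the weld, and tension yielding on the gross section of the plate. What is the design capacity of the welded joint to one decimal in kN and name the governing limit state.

Weld metal: throat = 0.707×5 = 3.535 mm, L = 2×86 = 172 mm. φR_n = 0.75 × 0.6 × 490 × 3.535 × 172 = 134.1 kN.
Base metal shear (14 mm plate): yield φR_n = 1.0×0.6×345×14×172 = 498.5 kN; rupture φR_n = 0.75×0.6×450×14×172 = 487.6 kN; take 487.6 kN (rupture).
Tension yield (gross): A_g = 51×14 = 714 mm². φR_n = 0.90 × 345 × 714 = 221.7 kN.
Governing: min(134.1, 487.6, 221.7) = 134.1 kN → weld metal.

134.1 kN (weld metal governs)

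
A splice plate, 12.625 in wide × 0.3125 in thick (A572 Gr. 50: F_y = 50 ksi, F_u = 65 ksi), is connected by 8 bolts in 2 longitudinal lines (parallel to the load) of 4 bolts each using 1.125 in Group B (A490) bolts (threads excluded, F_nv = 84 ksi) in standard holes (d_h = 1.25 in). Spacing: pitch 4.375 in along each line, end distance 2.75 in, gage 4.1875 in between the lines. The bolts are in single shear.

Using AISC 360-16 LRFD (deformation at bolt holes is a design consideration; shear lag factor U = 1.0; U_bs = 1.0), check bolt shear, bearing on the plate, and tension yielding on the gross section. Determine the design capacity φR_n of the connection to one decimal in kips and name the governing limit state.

177.5 kips (gross-section yield governs)

Bolt shear: A_b = π(1.125)²/4 = 0.99402 in². φR_n = 0.75 × 84 × 0.99402 × 8 × 1 = 501.0 kips.
Bearing (0.3125 in plate, F_u = 65 ksi): end bolts L_c = 2.75 − 1.25/2 = 2.125, R_n = min(1.2×2.125×0.3125×65, 2.4×1.125×0.3125×65) = 51.797 kips/bolt; interior L_c = 4.375 − 1.25 = 3.125, R_n = 54.844 kips/bolt. φR_n = 0.75 × (2×51.797 + 6×54.844) = 324.5 kips.
Tension yield (gross): A_g = 12.625×0.3125 = 3.9453 in². φR_n = 0.90 × 50 × 3.9453 = 177.5 kips.
Governing: min(501.0, 324.5, 177.5) = 177.5 kips → gross-section yield.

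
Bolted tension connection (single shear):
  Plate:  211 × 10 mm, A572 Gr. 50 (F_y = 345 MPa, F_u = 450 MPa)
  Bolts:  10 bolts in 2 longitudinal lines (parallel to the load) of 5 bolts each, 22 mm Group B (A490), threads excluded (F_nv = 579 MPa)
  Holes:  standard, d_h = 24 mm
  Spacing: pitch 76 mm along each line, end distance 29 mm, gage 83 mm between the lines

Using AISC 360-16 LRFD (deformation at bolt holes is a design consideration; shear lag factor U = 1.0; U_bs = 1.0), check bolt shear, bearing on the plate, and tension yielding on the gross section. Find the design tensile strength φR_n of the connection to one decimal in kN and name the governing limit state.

Bolt shear: A_b = π(22)²/4 = 380.13 mm². φR_n = 0.75 × 579 × 380.13 × 10 × 1 = 1650.7 kN.
Bearing (10 mm plate, F_u = 450 MPa): end bolts L_c = 29 − 24/2 = 17, R_n = min(1.2×17×10×450, 2.4×22×10×450) = 91.8 kN/bolt; interior L_c = 76 − 24 = 52, R_n = 237.6 kN/bolt. φR_n = 0.75 × (2×91.8 + 8×237.6) = 1563.3 kN.
Tension yield (gross): A_g = 211×10 = 2110 mm². φR_n = 0.90 × 345 × 2110 = 655.2 kN.
Governing: min(1650.7, 1563.3, 655.2) = 655.2 kN → gross-section yield.

655.2 kN (gross-section yield governs)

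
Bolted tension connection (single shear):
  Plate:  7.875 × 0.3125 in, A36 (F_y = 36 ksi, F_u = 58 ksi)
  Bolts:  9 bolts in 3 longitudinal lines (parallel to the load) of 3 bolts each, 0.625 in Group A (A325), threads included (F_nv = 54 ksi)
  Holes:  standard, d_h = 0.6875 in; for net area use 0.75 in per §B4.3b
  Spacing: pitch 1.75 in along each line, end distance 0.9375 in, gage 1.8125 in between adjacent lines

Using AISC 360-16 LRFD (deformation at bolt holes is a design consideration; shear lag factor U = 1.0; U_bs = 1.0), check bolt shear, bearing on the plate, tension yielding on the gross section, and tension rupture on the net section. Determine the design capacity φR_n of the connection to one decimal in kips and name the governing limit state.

76.5 kips (net-section rupture governs)

Bolt shear: A_b = π(0.625)²/4 = 0.3068 in². φR_n = 0.75 × 54 × 0.3068 × 9 × 1 = 111.8 kips.
Bearing (0.3125 in plate, F_u = 58 ksi): end bolts L_c = 0.9375 − 0.6875/2 = 0.59375, R_n = min(1.2×0.59375×0.3125×58, 2.4×0.625×0.3125×58) = 12.914 kips/bolt; interior L_c = 1.75 − 0.6875 = 1.0625, R_n = 23.109 kips/bolt. φR_n = 0.75 × (3×12.914 + 6×23.109) = 133.0 kips.
Tension yield (gross): A_g = 7.875×0.3125 = 2.4609 in². φR_n = 0.90 × 36 × 2.4609 = 79.7 kips.
Tension rupture (net): A_n = (7.875 − 3×0.75)×0.3125 = 1.7578 in² (U = 1.0, A_e = A_n). φR_n = 0.75 × 58 × 1.7578 = 76.5 kips.
Governing: min(111.8, 133.0, 79.7, 76.5) = 76.5 kips → net-section rupture.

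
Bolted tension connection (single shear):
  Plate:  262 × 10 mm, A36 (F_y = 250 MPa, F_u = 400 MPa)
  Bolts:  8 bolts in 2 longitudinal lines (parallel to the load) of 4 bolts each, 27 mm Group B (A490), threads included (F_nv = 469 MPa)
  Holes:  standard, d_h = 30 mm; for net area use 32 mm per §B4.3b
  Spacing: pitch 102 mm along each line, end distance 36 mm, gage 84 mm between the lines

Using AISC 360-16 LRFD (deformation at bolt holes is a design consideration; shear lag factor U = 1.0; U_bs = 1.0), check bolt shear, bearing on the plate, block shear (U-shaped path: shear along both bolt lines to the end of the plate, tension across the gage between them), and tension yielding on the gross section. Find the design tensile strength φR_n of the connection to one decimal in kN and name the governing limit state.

Bolt shear: A_b = π(27)²/4 = 572.56 mm². φR_n = 0.75 × 469 × 572.56 × 8 × 1 = 1611.2 kN.
Bearing (10 mm plate, F_u = 400 MPa): end bolts L_c = 36 − 30/2 = 21, R_n = min(1.2×21×10×400, 2.4×27×10×400) = 100.8 kN/bolt; interior L_c = 102 − 30 = 72, R_n = 259.2 kN/bolt. φR_n = 0.75 × (2×100.8 + 6×259.2) = 1317.6 kN.
Block shear: shear path 2×[36+3×102] = 2×342 mm, A_gv = 6840, A_nv = 2×(342 − 3.5×32)×10 = 4600 mm²; tension across gage: (84 − 1×32)×10 = 520 mm². R_n = min(0.6×400×4600, 0.6×250×6840) + 1.0×400×520 = min(1104, 1026) + 208 = 1234 kN. φR_n = 0.75 × 1234 = 925.5 kN.
Tension yield (gross): A_g = 262×10 = 2620 mm². φR_n = 0.90 × 250 × 2620 = 589.5 kN.
Governing: min(1611.2, 1317.6, 925.5, 589.5) = 589.5 kN → gross-section yield.

589.5 kN (gross-section yield governs)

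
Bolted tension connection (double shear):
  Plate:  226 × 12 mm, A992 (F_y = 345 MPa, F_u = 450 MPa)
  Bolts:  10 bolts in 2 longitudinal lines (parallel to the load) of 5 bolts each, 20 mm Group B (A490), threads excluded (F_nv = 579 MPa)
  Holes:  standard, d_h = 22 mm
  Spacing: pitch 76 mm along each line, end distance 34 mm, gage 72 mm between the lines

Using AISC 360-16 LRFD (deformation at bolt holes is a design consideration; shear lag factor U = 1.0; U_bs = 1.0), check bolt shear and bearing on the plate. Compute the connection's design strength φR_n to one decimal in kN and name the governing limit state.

1778.8 kN (bearing governs)

Bolt shear: A_b = π(20)²/4 = 314.16 mm². φR_n = 0.75 × 579 × 314.16 × 10 × 2 = 2728.5 kN.
Bearing (12 mm plate, F_u = 450 MPa): end bolts L_c = 34 − 22/2 = 23, R_n = min(1.2×23×12×450, 2.4×20×12×450) = 149.04 kN/bolt; interior L_c = 76 − 22 = 54, R_n = 259.2 kN/bolt. φR_n = 0.75 × (2×149.04 + 8×259.2) = 1778.8 kN.
Governing: min(2728.5, 1778.8) = 1778.8 kN → bearing.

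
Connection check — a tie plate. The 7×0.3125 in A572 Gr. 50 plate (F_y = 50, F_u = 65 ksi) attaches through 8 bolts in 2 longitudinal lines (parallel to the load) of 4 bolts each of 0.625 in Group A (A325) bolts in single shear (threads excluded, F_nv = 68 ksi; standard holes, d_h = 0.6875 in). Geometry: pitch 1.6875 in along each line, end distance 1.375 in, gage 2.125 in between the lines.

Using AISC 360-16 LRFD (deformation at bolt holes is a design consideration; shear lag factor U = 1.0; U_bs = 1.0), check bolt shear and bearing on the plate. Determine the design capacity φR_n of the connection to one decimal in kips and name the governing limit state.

125.2 kips (bolt shear governs)

Bolt shear: A_b = π(0.625)²/4 = 0.3068 in². φR_n = 0.75 × 68 × 0.3068 × 8 × 1 = 125.2 kips.
Bearing (0.3125 in plate, F_u = 65 ksi): end bolts L_c = 1.375 − 0.6875/2 = 1.03125, R_n = min(1.2×1.03125×0.3125×65, 2.4×0.625×0.3125×65) = 25.137 kips/bolt; interior L_c = 1.6875 − 0.6875 = 1, R_n = 24.375 kips/bolt. φR_n = 0.75 × (2×25.137 + 6×24.375) = 147.4 kips.
Governing: min(125.2, 147.4) = 125.2 kips → bolt shear.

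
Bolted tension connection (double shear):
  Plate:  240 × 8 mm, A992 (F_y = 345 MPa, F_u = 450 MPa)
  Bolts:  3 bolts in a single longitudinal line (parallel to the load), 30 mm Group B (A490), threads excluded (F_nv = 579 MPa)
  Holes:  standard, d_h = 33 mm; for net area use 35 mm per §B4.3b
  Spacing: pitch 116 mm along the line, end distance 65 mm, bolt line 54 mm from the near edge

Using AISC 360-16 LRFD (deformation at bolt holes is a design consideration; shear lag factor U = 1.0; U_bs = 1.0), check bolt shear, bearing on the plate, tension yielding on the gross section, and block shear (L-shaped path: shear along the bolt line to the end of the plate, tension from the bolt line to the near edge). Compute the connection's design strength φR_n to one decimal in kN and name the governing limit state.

Bolt shear: A_b = π(30)²/4 = 706.86 mm². φR_n = 0.75 × 579 × 706.86 × 3 × 2 = 1841.7 kN.
Bearing (8 mm plate, F_u = 450 MPa): end bolts L_c = 65 − 33/2 = 48.5, R_n = min(1.2×48.5×8×450, 2.4×30×8×450) = 209.52 kN/bolt; interior L_c = 116 − 33 = 83, R_n = 259.2 kN/bolt. φR_n = 0.75 × (1×209.52 + 2×259.2) = 545.9 kN.
Tension yield (gross): A_g = 240×8 = 1920 mm². φR_n = 0.90 × 345 × 1920 = 596.2 kN.
Block shear: shear path 1×[65+2×116] = 1×297 mm, A_gv = 2376, A_nv = 1×(297 − 2.5×35)×8 = 1676 mm²; tension to near edge: (54 − 0.5×35)×8 = 292 mm². R_n = min(0.6×450×1676, 0.6×345×2376) + 1.0×450×292 = min(452.52, 491.83) + 131.4 = 583.92 kN. φR_n = 0.75 × 583.92 = 437.9 kN.
Governing: min(1841.7, 545.9, 596.2, 437.9) = 437.9 kN → block shear.

437.9 kN (block shear governs)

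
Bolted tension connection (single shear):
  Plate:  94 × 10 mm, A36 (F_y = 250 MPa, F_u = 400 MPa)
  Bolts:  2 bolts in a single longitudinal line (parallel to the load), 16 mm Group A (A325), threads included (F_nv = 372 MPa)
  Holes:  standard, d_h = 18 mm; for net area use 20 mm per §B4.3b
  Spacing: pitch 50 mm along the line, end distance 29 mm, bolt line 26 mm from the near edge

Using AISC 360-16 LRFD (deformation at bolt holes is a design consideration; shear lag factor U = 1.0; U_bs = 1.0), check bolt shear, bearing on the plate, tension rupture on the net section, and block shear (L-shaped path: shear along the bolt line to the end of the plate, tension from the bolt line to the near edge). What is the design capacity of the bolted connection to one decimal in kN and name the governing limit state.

112.2 kN (bolt shear governs)

Bolt shear: A_b = π(16)²/4 = 201.06 mm². φR_n = 0.75 × 372 × 201.06 × 2 × 1 = 112.2 kN.
Bearing (10 mm plate, F_u = 400 MPa): end bolts L_c = 29 − 18/2 = 20, R_n = min(1.2×20×10×400, 2.4×16×10×400) = 96 kN/bolt; interior L_c = 50 − 18 = 32, R_n = 153.6 kN/bolt. φR_n = 0.75 × (1×96 + 1×153.6) = 187.2 kN.
Tension rupture (net): A_n = (94 − 1×20)×10 = 740 mm² (U = 1.0, A_e = A_n). φR_n = 0.75 × 400 × 740 = 222.0 kN.
Block shear: shear path 1×[29+1×50] = 1×79 mm, A_gv = 790, A_nv = 1×(79 − 1.5×20)×10 = 490 mm²; tension to near edge: (26 − 0.5×20)×10 = 160 mm². R_n = min(0.6×400×490, 0.6×250×790) + 1.0×400×160 = min(117.6, 118.5) + 64 = 181.6 kN. φR_n = 0.75 × 181.6 = 136.2 kN.
Governing: min(112.2, 187.2, 222.0, 136.2) = 112.2 kN → bolt shear.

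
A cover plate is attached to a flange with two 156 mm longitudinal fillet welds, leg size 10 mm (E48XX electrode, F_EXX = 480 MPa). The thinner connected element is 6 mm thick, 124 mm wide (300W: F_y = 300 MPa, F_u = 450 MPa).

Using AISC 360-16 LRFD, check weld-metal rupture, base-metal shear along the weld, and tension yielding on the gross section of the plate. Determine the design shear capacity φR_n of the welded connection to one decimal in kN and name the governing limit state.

200.9 kN (gross-section yield governs)

Weld metal: throat = 0.707×10 = 7.07 mm, L = 2×156 = 312 mm. φR_n = 0.75 × 0.6 × 480 × 7.07 × 312 = 476.5 kN.
Base metal shear (6 mm plate): yield φR_n = 1.0×0.6×300×6×312 = 337.0 kN; rupture φR_n = 0.75×0.6×450×6×312 = 379.1 kN; take 337.0 kN (yield).
Tension yield (gross): A_g = 124×6 = 744 mm². φR_n = 0.90 × 300 × 744 = 200.9 kN.
Governing: min(476.5, 337.0, 200.9) = 200.9 kN → gross-section yield.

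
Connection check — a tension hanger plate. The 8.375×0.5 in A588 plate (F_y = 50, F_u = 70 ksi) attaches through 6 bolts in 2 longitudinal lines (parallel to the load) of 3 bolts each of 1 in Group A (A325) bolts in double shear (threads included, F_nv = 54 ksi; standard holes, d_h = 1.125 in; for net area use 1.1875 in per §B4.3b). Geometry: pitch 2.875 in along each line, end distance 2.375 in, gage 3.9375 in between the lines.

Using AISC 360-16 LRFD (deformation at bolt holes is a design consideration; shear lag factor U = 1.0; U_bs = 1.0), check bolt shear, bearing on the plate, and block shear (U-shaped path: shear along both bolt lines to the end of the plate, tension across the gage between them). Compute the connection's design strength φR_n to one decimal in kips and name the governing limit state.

Bolt shear: A_b = π(1)²/4 = 0.7854 in². φR_n = 0.75 × 54 × 0.7854 × 6 × 2 = 381.7 kips.
Bearing (0.5 in plate, F_u = 70 ksi): end bolts L_c = 2.375 − 1.125/2 = 1.8125, R_n = min(1.2×1.8125×0.5×70, 2.4×1×0.5×70) = 76.125 kips/bolt; interior L_c = 2.875 − 1.125 = 1.75, R_n = 73.5 kips/bolt. φR_n = 0.75 × (2×76.125 + 4×73.5) = 334.7 kips.
Block shear: shear path 2×[2.375+2×2.875] = 2×8.125 in, A_gv = 8.125, A_nv = 2×(8.125 − 2.5×1.1875)×0.5 = 5.1563 in²; tension across gage: (3.9375 − 1×1.1875)×0.5 = 1.375 in². R_n = min(0.6×70×5.1563, 0.6×50×8.125) + 1.0×70×1.375 = min(216.56, 243.75) + 96.25 = 312.81 kips. φR_n = 0.75 × 312.81 = 234.6 kips.
Governing: min(381.7, 334.7, 234.6) = 234.6 kips → block shear.

234.6 kips (block shear governs)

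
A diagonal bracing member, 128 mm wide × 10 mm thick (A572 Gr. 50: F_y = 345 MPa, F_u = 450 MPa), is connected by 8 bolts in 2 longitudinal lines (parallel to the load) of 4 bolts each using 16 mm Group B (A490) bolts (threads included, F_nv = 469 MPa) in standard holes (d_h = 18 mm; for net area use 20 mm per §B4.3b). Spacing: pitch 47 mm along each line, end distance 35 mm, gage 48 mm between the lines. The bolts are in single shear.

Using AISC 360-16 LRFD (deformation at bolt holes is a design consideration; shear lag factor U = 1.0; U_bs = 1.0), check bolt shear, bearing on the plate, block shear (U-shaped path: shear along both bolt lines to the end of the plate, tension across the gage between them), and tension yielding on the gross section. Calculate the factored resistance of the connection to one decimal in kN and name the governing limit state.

Bolt shear: A_b = π(16)²/4 = 201.06 mm². φR_n = 0.75 × 469 × 201.06 × 8 × 1 = 565.8 kN.
Bearing (10 mm plate, F_u = 450 MPa): end bolts L_c = 35 − 18/2 = 26, R_n = min(1.2×26×10×450, 2.4×16×10×450) = 140.4 kN/bolt; interior L_c = 47 − 18 = 29, R_n = 156.6 kN/bolt. φR_n = 0.75 × (2×140.4 + 6×156.6) = 915.3 kN.
Block shear: shear path 2×[35+3×47] = 2×176 mm, A_gv = 3520, A_nv = 2×(176 − 3.5×20)×10 = 2120 mm²; tension across gage: (48 − 1×20)×10 = 280 mm². R_n = min(0.6×450×2120, 0.6×345×3520) + 1.0×450×280 = min(572.4, 728.64) + 126 = 698.4 kN. φR_n = 0.75 × 698.4 = 523.8 kN.
Tension yield (gross): A_g = 128×10 = 1280 mm². φR_n = 0.90 × 345 × 1280 = 397.4 kN.
Governing: min(565.8, 915.3, 523.8, 397.4) = 397.4 kN → gross-section yield.

397.4 kN (gross-section yield governs)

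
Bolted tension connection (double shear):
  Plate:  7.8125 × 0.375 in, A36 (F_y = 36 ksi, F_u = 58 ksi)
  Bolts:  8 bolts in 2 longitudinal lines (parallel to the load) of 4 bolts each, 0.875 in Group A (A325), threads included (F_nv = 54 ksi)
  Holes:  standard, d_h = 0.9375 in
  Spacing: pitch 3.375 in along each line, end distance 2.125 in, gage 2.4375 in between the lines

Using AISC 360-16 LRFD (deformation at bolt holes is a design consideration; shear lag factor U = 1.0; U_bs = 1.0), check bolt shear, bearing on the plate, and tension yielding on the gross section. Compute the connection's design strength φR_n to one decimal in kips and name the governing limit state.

94.9 kips (gross-section yield governs)

Bolt shear: A_b = π(0.875)²/4 = 0.60132 in². φR_n = 0.75 × 54 × 0.60132 × 8 × 2 = 389.7 kips.
Bearing (0.375 in plate, F_u = 58 ksi): end bolts L_c = 2.125 − 0.9375/2 = 1.65625, R_n = min(1.2×1.65625×0.375×58, 2.4×0.875×0.375×58) = 43.228 kips/bolt; interior L_c = 3.375 − 0.9375 = 2.4375, R_n = 45.675 kips/bolt. φR_n = 0.75 × (2×43.228 + 6×45.675) = 270.4 kips.
Tension yield (gross): A_g = 7.8125×0.375 = 2.9297 in². φR_n = 0.90 × 36 × 2.9297 = 94.9 kips.
Governing: min(389.7, 270.4, 94.9) = 94.9 kips → gross-section yield.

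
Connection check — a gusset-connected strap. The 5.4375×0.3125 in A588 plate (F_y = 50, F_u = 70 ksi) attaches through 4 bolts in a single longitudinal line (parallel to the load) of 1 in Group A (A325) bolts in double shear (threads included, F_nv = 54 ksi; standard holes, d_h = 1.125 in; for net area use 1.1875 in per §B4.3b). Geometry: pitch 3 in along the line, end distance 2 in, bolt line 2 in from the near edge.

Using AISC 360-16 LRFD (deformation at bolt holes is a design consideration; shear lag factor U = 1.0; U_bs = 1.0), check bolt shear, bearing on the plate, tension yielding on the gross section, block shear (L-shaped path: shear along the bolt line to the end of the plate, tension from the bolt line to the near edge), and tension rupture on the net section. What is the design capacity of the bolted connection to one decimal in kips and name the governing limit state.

69.7 kips (net-section rupture governs)

Bolt shear: A_b = π(1)²/4 = 0.7854 in². φR_n = 0.75 × 54 × 0.7854 × 4 × 2 = 254.5 kips.
Bearing (0.3125 in plate, F_u = 70 ksi): end bolts L_c = 2 − 1.125/2 = 1.4375, R_n = min(1.2×1.4375×0.3125×70, 2.4×1×0.3125×70) = 37.734 kips/bolt; interior L_c = 3 − 1.125 = 1.875, R_n = 49.219 kips/bolt. φR_n = 0.75 × (1×37.734 + 3×49.219) = 139.0 kips.
Tension yield (gross): A_g = 5.4375×0.3125 = 1.6992 in². φR_n = 0.90 × 50 × 1.6992 = 76.5 kips.
Block shear: shear path 1×[2+3×3] = 1×11 in, A_gv = 3.4375, A_nv = 1×(11 − 3.5×1.1875)×0.3125 = 2.1387 in²; tension to near edge: (2 − 0.5×1.1875)×0.3125 = 0.43945 in². R_n = min(0.6×70×2.1387, 0.6×50×3.4375) + 1.0×70×0.43945 = min(89.825, 103.13) + 30.762 = 120.59 kips. φR_n = 0.75 × 120.59 = 90.4 kips.
Tension rupture (net): A_n = (5.4375 − 1×1.1875)×0.3125 = 1.3281 in² (U = 1.0, A_e = A_n). φR_n = 0.75 × 70 × 1.3281 = 69.7 kips.
Governing: min(254.5, 139.0, 76.5, 90.4, 69.7) = 69.7 kips → net-section rupture.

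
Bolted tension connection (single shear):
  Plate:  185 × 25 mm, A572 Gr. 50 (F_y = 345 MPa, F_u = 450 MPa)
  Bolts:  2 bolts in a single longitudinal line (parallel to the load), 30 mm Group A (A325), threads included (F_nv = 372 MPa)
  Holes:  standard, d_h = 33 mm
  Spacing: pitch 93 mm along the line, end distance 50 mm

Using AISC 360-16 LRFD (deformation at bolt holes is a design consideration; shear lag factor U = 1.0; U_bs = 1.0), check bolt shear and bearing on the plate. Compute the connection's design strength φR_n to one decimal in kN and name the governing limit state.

Bolt shear: A_b = π(30)²/4 = 706.86 mm². φR_n = 0.75 × 372 × 706.86 × 2 × 1 = 394.4 kN.
Bearing (25 mm plate, F_u = 450 MPa): end bolts L_c = 50 − 33/2 = 33.5, R_n = min(1.2×33.5×25×450, 2.4×30×25×450) = 452.25 kN/bolt; interior L_c = 93 − 33 = 60, R_n = 810 kN/bolt. φR_n = 0.75 × (1×452.25 + 1×810) = 946.7 kN.
Governing: min(394.4, 946.7) = 394.4 kN → bolt shear.

394.4 kN (bolt shear governs)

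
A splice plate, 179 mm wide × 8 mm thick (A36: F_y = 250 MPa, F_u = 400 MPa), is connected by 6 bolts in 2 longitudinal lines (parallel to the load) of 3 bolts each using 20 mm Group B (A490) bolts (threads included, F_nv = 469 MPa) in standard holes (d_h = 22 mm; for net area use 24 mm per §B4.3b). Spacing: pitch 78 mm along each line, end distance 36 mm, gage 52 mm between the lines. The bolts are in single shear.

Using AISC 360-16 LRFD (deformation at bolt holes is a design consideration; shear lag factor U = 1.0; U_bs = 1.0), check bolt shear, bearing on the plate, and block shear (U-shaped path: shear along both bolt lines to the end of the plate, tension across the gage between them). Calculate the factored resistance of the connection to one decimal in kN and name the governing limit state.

412.8 kN (block shear governs)

Bolt shear: A_b = π(20)²/4 = 314.16 mm². φR_n = 0.75 × 469 × 314.16 × 6 × 1 = 663.0 kN.
Bearing (8 mm plate, F_u = 400 MPa): end bolts L_c = 36 − 22/2 = 25, R_n = min(1.2×25×8×400, 2.4×20×8×400) = 96 kN/bolt; interior L_c = 78 − 22 = 56, R_n = 153.6 kN/bolt. φR_n = 0.75 × (2×96 + 4×153.6) = 604.8 kN.
Block shear: shear path 2×[36+2×78] = 2×192 mm, A_gv = 3072, A_nv = 2×(192 − 2.5×24)×8 = 2112 mm²; tension across gage: (52 − 1×24)×8 = 224 mm². R_n = min(0.6×400×2112, 0.6×250×3072) + 1.0×400×224 = min(506.88, 460.8) + 89.6 = 550.4 kN. φR_n = 0.75 × 550.4 = 412.8 kN.
Governing: min(663.0, 604.8, 412.8) = 412.8 kN → block shear.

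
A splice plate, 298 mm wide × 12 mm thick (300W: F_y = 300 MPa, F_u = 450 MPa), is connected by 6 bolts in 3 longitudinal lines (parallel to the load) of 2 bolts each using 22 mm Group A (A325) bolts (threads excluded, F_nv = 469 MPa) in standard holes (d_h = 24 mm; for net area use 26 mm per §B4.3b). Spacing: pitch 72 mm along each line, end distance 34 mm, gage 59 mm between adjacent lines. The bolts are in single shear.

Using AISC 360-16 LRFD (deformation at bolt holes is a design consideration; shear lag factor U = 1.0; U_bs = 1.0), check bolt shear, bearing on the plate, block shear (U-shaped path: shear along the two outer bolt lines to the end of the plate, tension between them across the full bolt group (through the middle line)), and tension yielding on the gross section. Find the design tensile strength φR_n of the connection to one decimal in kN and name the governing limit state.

Bolt shear: A_b = π(22)²/4 = 380.13 mm². φR_n = 0.75 × 469 × 380.13 × 6 × 1 = 802.3 kN.
Bearing (12 mm plate, F_u = 450 MPa): end bolts L_c = 34 − 24/2 = 22, R_n = min(1.2×22×12×450, 2.4×22×12×450) = 142.56 kN/bolt; interior L_c = 72 − 24 = 48, R_n = 285.12 kN/bolt. φR_n = 0.75 × (3×142.56 + 3×285.12) = 962.3 kN.
Block shear: shear path 2×[34+1×72] = 2×106 mm, A_gv = 2544, A_nv = 2×(106 − 1.5×26)×12 = 1608 mm²; tension across gage: (118 − 2×26)×12 = 792 mm². R_n = min(0.6×450×1608, 0.6×300×2544) + 1.0×450×792 = min(434.16, 457.92) + 356.4 = 790.56 kN. φR_n = 0.75 × 790.56 = 592.9 kN.
Tension yield (gross): A_g = 298×12 = 3576 mm². φR_n = 0.90 × 300 × 3576 = 965.5 kN.
Governing: min(802.3, 962.3, 592.9, 965.5) = 592.9 kN → block shear.

592.9 kN (block shear governs)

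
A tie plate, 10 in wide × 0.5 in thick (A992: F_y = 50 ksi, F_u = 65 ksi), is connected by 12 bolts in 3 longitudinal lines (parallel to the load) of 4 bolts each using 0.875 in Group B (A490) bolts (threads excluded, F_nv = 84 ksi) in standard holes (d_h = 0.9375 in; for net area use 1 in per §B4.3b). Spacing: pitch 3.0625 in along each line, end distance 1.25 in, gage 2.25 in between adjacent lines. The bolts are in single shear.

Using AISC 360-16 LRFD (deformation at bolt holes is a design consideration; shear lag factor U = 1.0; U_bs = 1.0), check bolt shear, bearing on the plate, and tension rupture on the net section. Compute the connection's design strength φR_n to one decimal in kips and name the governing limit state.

Bolt shear: A_b = π(0.875)²/4 = 0.60132 in². φR_n = 0.75 × 84 × 0.60132 × 12 × 1 = 454.6 kips.
Bearing (0.5 in plate, F_u = 65 ksi): end bolts L_c = 1.25 − 0.9375/2 = 0.78125, R_n = min(1.2×0.78125×0.5×65, 2.4×0.875×0.5×65) = 30.469 kips/bolt; interior L_c = 3.0625 − 0.9375 = 2.125, R_n = 68.25 kips/bolt. φR_n = 0.75 × (3×30.469 + 9×68.25) = 529.2 kips.
Tension rupture (net): A_n = (10 − 3×1)×0.5 = 3.5 in² (U = 1.0, A_e = A_n). φR_n = 0.75 × 65 × 3.5 = 170.6 kips.
Governing: min(454.6, 529.2, 170.6) = 170.6 kips → net-section rupture.

170.6 kips (net-section rupture governs)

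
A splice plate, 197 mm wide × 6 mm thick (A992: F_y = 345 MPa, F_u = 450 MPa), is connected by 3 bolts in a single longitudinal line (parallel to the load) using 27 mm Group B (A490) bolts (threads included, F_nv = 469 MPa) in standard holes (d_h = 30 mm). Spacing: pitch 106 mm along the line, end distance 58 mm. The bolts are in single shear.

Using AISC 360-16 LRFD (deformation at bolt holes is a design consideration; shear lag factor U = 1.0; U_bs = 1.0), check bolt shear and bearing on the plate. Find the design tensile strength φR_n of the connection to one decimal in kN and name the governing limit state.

366.9 kN (bearing governs)

Bolt shear: A_b = π(27)²/4 = 572.56 mm². φR_n = 0.75 × 469 × 572.56 × 3 × 1 = 604.2 kN.
Bearing (6 mm plate, F_u = 450 MPa): end bolts L_c = 58 − 30/2 = 43, R_n = min(1.2×43×6×450, 2.4×27×6×450) = 139.32 kN/bolt; interior L_c = 106 − 30 = 76, R_n = 174.96 kN/bolt. φR_n = 0.75 × (1×139.32 + 2×174.96) = 366.9 kN.
Governing: min(604.2, 366.9) = 366.9 kN → bearing.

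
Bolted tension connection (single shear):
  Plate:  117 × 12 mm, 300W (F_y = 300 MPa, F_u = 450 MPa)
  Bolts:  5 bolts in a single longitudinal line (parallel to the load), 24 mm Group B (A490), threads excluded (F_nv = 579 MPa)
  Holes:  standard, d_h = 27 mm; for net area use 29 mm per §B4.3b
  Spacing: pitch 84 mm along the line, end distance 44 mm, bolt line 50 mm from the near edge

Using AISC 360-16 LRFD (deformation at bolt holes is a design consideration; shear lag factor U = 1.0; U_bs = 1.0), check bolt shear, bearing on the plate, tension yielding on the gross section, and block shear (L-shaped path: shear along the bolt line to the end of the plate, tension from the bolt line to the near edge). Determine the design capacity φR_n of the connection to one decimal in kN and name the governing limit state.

Bolt shear: A_b = π(24)²/4 = 452.39 mm². φR_n = 0.75 × 579 × 452.39 × 5 × 1 = 982.3 kN.
Bearing (12 mm plate, F_u = 450 MPa): end bolts L_c = 44 − 27/2 = 30.5, R_n = min(1.2×30.5×12×450, 2.4×24×12×450) = 197.64 kN/bolt; interior L_c = 84 − 27 = 57, R_n = 311.04 kN/bolt. φR_n = 0.75 × (1×197.64 + 4×311.04) = 1081.4 kN.
Tension yield (gross): A_g = 117×12 = 1404 mm². φR_n = 0.90 × 300 × 1404 = 379.1 kN.
Block shear: shear path 1×[44+4×84] = 1×380 mm, A_gv = 4560, A_nv = 1×(380 − 4.5×29)×12 = 2994 mm²; tension to near edge: (50 − 0.5×29)×12 = 426 mm². R_n = min(0.6×450×2994, 0.6×300×4560) + 1.0×450×426 = min(808.38, 820.8) + 191.7 = 1000.1 kN. φR_n = 0.75 × 1000.1 = 750.1 kN.
Governing: min(982.3, 1081.4, 379.1, 750.1) = 379.1 kN → gross-section yield.

379.1 kN (gross-section yield governs)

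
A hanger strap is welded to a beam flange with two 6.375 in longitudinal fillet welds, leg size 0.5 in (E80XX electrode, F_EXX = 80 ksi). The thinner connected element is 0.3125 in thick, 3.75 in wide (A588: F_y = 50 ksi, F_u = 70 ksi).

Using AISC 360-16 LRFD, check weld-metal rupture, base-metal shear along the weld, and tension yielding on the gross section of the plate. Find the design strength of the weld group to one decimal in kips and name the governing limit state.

52.7 kips (gross-section yield governs)

Weld metal: throat = 0.707×0.5 = 0.3535 in, L = 2×6.375 = 12.75 in. φR_n = 0.75 × 0.6 × 80 × 0.3535 × 12.75 = 162.3 kips.
Base metal shear (0.3125 in plate): yield φR_n = 1.0×0.6×50×0.3125×12.75 = 119.5 kips; rupture φR_n = 0.75×0.6×70×0.3125×12.75 = 125.5 kips; take 119.5 kips (yield).
Tension yield (gross): A_g = 3.75×0.3125 = 1.1719 in². φR_n = 0.90 × 50 × 1.1719 = 52.7 kips.
Governing: min(162.3, 119.5, 52.7) = 52.7 kips → gross-section yield.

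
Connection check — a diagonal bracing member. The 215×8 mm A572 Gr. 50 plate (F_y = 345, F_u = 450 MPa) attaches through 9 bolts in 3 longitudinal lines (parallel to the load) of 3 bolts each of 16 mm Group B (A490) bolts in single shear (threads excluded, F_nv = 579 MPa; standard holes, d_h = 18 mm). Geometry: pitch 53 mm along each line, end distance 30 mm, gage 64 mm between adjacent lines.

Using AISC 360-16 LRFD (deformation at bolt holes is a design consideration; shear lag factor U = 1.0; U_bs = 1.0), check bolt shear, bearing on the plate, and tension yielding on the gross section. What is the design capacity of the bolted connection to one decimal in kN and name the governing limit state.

Bolt shear: A_b = π(16)²/4 = 201.06 mm². φR_n = 0.75 × 579 × 201.06 × 9 × 1 = 785.8 kN.
Bearing (8 mm plate, F_u = 450 MPa): end bolts L_c = 30 − 18/2 = 21, R_n = min(1.2×21×8×450, 2.4×16×8×450) = 90.72 kN/bolt; interior L_c = 53 − 18 = 35, R_n = 138.24 kN/bolt. φR_n = 0.75 × (3×90.72 + 6×138.24) = 826.2 kN.
Tension yield (gross): A_g = 215×8 = 1720 mm². φR_n = 0.90 × 345 × 1720 = 534.1 kN.
Governing: min(785.8, 826.2, 534.1) = 534.1 kN → gross-section yield.

534.1 kN (gross-section yield governs)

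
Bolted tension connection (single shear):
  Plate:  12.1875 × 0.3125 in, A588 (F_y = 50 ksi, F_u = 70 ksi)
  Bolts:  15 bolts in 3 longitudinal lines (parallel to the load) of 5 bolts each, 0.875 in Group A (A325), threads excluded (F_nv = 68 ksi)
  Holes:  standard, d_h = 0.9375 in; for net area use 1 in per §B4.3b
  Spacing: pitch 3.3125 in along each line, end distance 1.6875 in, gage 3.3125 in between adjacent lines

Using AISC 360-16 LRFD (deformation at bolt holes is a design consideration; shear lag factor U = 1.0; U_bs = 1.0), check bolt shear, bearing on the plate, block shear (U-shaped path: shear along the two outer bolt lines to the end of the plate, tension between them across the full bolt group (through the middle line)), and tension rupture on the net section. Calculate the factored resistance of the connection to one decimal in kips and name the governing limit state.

150.7 kips (net-section rupture governs)

Bolt shear: A_b = π(0.875)²/4 = 0.60132 in². φR_n = 0.75 × 68 × 0.60132 × 15 × 1 = 460.0 kips.
Bearing (0.3125 in plate, F_u = 70 ksi): end bolts L_c = 1.6875 − 0.9375/2 = 1.21875, R_n = min(1.2×1.21875×0.3125×70, 2.4×0.875×0.3125×70) = 31.992 kips/bolt; interior L_c = 3.3125 − 0.9375 = 2.375, R_n = 45.938 kips/bolt. φR_n = 0.75 × (3×31.992 + 12×45.938) = 485.4 kips.
Block shear: shear path 2×[1.6875+4×3.3125] = 2×14.9375 in, A_gv = 9.3359, A_nv = 2×(14.9375 − 4.5×1)×0.3125 = 6.5234 in²; tension across gage: (6.625 − 2×1)×0.3125 = 1.4453 in². R_n = min(0.6×70×6.5234, 0.6×50×9.3359) + 1.0×70×1.4453 = min(273.98, 280.08) + 101.17 = 375.15 kips. φR_n = 0.75 × 375.15 = 281.4 kips.
Tension rupture (net): A_n = (12.1875 − 3×1)×0.3125 = 2.8711 in² (U = 1.0, A_e = A_n). φR_n = 0.75 × 70 × 2.8711 = 150.7 kips.
Governing: min(460.0, 485.4, 281.4, 150.7) = 150.7 kips → net-section rupture.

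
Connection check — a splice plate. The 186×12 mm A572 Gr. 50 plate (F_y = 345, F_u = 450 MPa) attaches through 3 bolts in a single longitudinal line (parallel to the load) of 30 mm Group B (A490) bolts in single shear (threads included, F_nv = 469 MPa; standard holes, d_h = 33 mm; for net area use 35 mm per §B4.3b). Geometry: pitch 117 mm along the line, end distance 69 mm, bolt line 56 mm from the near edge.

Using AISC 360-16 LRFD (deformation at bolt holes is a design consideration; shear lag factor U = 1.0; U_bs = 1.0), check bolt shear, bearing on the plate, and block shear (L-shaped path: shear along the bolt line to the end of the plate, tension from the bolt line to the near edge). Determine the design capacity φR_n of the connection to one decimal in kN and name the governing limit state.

679.6 kN (block shear governs)

Bolt shear: A_b = π(30)²/4 = 706.86 mm². φR_n = 0.75 × 469 × 706.86 × 3 × 1 = 745.9 kN.
Bearing (12 mm plate, F_u = 450 MPa): end bolts L_c = 69 − 33/2 = 52.5, R_n = min(1.2×52.5×12×450, 2.4×30×12×450) = 340.2 kN/bolt; interior L_c = 117 − 33 = 84, R_n = 388.8 kN/bolt. φR_n = 0.75 × (1×340.2 + 2×388.8) = 838.4 kN.
Block shear: shear path 1×[69+2×117] = 1×303 mm, A_gv = 3636, A_nv = 1×(303 − 2.5×35)×12 = 2586 mm²; tension to near edge: (56 − 0.5×35)×12 = 462 mm². R_n = min(0.6×450×2586, 0.6×345×3636) + 1.0×450×462 = min(698.22, 752.65) + 207.9 = 906.12 kN. φR_n = 0.75 × 906.12 = 679.6 kN.
Governing: min(745.9, 838.4, 679.6) = 679.6 kN → block shear.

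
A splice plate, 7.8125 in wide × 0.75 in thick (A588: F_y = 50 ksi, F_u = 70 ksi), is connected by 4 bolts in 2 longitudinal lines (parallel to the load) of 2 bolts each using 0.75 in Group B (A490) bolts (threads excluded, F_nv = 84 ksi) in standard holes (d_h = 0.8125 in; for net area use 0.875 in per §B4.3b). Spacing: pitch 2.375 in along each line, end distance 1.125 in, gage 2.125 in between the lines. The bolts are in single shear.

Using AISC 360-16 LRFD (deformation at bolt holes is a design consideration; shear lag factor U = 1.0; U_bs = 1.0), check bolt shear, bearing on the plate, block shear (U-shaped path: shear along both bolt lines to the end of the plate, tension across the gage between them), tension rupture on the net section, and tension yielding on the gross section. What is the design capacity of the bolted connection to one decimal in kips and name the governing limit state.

Bolt shear: A_b = π(0.75)²/4 = 0.44179 in². φR_n = 0.75 × 84 × 0.44179 × 4 × 1 = 111.3 kips.
Bearing (0.75 in plate, F_u = 70 ksi): end bolts L_c = 1.125 − 0.8125/2 = 0.71875, R_n = min(1.2×0.71875×0.75×70, 2.4×0.75×0.75×70) = 45.281 kips/bolt; interior L_c = 2.375 − 0.8125 = 1.5625, R_n = 94.5 kips/bolt. φR_n = 0.75 × (2×45.281 + 2×94.5) = 209.7 kips.
Block shear: shear path 2×[1.125+1×2.375] = 2×3.5 in, A_gv = 5.25, A_nv = 2×(3.5 − 1.5×0.875)×0.75 = 3.2813 in²; tension across gage: (2.125 − 1×0.875)×0.75 = 0.9375 in². R_n = min(0.6×70×3.2813, 0.6×50×5.25) + 1.0×70×0.9375 = min(137.81, 157.5) + 65.625 = 203.44 kips. φR_n = 0.75 × 203.44 = 152.6 kips.
Tension rupture (net): A_n = (7.8125 − 2×0.875)×0.75 = 4.5469 in² (U = 1.0, A_e = A_n). φR_n = 0.75 × 70 × 4.5469 = 238.7 kips.
Tension yield (gross): A_g = 7.8125×0.75 = 5.8594 in². φR_n = 0.90 × 50 × 5.8594 = 263.7 kips.
Governing: min(111.3, 209.7, 152.6, 238.7, 263.7) = 111.3 kips → bolt shear.

111.3 kips (bolt shear governs)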